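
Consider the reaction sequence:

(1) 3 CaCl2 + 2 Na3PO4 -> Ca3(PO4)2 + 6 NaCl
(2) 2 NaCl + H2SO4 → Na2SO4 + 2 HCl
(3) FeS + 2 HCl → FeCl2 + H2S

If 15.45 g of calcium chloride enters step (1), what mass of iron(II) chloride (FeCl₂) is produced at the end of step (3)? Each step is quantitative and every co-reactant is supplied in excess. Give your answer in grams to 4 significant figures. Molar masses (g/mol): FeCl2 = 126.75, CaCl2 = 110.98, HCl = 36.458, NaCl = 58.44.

17.65 g

n(CaCl2) = 15.45 / 110.98 = 0.13921 mol.
Reaction (1): CaCl2→NaCl ratio 3:6 ⇒ n(NaCl) = 0.27843 mol.
Reaction (2): NaCl→HCl ratio 2:2 ⇒ n(HCl) = 0.27843 mol.
Reaction (3): HCl→FeCl2 ratio 2:1 ⇒ n(FeCl2) = 0.13921 mol.
Mass of FeCl2 = 0.13921 × 126.75 = 17.645 g.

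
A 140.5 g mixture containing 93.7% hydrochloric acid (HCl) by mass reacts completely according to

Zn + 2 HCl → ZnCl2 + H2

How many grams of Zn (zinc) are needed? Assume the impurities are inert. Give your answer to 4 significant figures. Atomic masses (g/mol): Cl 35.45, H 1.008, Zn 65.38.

118.0 g

Mass of pure HCl = 140.5 g × 0.937 = 131.65 g.
M(HCl) = 1.008 + 35.45 = 36.458 g/mol.
M(Zn) = 65.38 g/mol.
n(HCl) = 131.65 g / 36.458 g/mol = 3.6110 mol.
From the equation the HCl:Zn mole ratio is 2:1, so n(Zn) = 3.6110 × 1/2 = 1.8055 mol.
Mass of Zn = 1.8055 mol × 65.38 g/mol = 118.04 g.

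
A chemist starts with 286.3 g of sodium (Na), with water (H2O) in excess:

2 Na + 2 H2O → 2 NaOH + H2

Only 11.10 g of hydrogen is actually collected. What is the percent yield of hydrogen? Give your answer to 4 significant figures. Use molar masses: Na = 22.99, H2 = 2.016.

88.43 %

n(Na) = 286.30 g / 22.99 g/mol = 12.453 mol.
From the equation the Na:H2 mole ratio is 2:1, so n(H2) = 12.453 × 1/2 = 6.2266 mol.
Mass of H2 = 6.2266 mol × 2.016 g/mol = 12.553 g.
This is the theoretical yield. Percent yield = 11.10 g / 12.553 g × 100% = 88.426%.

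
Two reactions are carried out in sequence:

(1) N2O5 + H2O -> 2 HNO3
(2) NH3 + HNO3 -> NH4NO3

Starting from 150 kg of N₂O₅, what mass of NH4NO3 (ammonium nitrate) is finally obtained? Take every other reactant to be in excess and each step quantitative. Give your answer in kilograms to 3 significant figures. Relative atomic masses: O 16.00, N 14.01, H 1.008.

222 kg

M(N2O5) = 2(14.01) + 5(16.00) = 108.02 g/mol.
M(NH4NO3) = 2(14.01) + 4(1.008) + 3(16.00) = 80.052 g/mol.
150 kg = 150000 g.
n(N2O5) = 150000 / 108.02 = 1389 mol.
Step 1 gives a 1:2 ratio of N2O5 to HNO3, so n(HNO3) = 2777 mol.
In step 2 the HNO3:NH4NO3 ratio is 1:1, so n(NH4NO3) = 2777 mol.
Mass of NH4NO3 = 2777 × 80.052 = 222300 g = 222 kg.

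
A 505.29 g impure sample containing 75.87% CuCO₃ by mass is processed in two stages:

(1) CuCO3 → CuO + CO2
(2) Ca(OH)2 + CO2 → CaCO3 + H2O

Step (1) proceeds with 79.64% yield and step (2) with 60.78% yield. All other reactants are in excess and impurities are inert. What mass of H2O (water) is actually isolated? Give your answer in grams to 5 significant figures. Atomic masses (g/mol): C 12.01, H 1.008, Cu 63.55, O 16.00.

Pure CuCO3 = 505.29 × 0.7587 = 383.364 g.
M(CuCO3) = 63.55 + 12.01 + 3(16.00) = 123.56 g/mol.
M(H2O) = 2(1.008) + 16.00 = 18.016 g/mol.
n(CuCO3) = 383.364 / 123.56 = 3.10265 mol.
Step 1 (CuCO3:CO2 = 1:1): theoretical n(CO2) = 3.10265 mol; at 79.64% yield, n(CO2) = 2.47095 mol.
Step 2 (CO2:H2O = 1:1): theoretical n(H2O) = 2.47095 mol, so theoretical mass = 2.47095 × 18.016 = 44.5167 g.
At 60.78% yield, actual mass of H2O = 44.5167 × 0.6078 = 27.0572 g.

27.057 g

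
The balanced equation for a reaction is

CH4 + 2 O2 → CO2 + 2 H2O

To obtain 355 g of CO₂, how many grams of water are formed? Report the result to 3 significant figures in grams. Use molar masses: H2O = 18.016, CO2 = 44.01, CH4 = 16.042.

n(CO2) = 355.0 g / 44.01 g/mol = 8.066 mol.
From the equation the CO2:H2O mole ratio is 1:2, so n(H2O) = 8.066 × 2/1 = 16.13 mol.
Mass of H2O = 16.13 mol × 18.016 g/mol = 290.6 g.

291 g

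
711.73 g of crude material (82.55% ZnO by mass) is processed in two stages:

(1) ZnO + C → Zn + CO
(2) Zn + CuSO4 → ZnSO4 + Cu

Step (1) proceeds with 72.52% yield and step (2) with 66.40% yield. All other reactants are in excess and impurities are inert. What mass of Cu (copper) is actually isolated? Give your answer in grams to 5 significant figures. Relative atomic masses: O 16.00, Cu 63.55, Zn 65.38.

220.93 g

Pure ZnO = 711.73 × 0.8255 = 587.533 g.
M(ZnO) = 65.38 + 16.00 = 81.38 g/mol.
M(Cu) = 63.55 g/mol.
n(ZnO) = 587.533 / 81.38 = 7.21963 mol.
Step 1 (ZnO:Zn = 1:1): theoretical n(Zn) = 7.21963 mol; at 72.52% yield, n(Zn) = 5.23567 mol.
Step 2 (Zn:Cu = 1:1): theoretical n(Cu) = 5.23567 mol, so theoretical mass = 5.23567 × 63.55 = 332.727 g.
At 66.40% yield, actual mass of Cu = 332.727 × 0.6640 = 220.931 g.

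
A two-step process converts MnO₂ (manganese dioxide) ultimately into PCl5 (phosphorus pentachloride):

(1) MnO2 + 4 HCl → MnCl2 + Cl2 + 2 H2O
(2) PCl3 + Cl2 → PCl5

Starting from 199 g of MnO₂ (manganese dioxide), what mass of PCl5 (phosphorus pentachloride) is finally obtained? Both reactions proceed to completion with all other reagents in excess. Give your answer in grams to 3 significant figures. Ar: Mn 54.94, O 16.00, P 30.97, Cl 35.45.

M(MnO2) = 54.94 + 2(16.00) = 86.94 g/mol.
M(PCl5) = 30.97 + 5(35.45) = 208.22 g/mol.
n(MnO2) = 199.0 / 86.94 = 2.289 mol.
Step 1 gives a 1:1 ratio of MnO2 to Cl2, so n(Cl2) = 2.289 mol.
In step 2 the Cl2:PCl5 ratio is 1:1, so n(PCl5) = 2.289 mol.
Mass of PCl5 = 2.289 × 208.22 = 476.6 g.

477 g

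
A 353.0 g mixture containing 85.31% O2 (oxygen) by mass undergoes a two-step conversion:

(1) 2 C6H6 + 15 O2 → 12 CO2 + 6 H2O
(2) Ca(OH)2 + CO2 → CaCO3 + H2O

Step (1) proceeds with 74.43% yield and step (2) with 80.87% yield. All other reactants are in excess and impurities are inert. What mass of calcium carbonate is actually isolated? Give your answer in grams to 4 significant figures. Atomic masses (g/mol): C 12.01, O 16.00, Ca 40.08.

453.6 g

Pure O2 = 353.0 × 0.8531 = 301.14 g.
M(O2) = 2(16.00) = 32.00 g/mol.
M(CaCO3) = 40.08 + 12.01 + 3(16.00) = 100.09 g/mol.
n(O2) = 301.14 / 32.00 = 9.4108 mol.
Step 1 (O2:CO2 = 15:12): theoretical n(CO2) = 7.5286 mol; at 74.43% yield, n(CO2) = 5.6035 mol.
Step 2 (CO2:CaCO3 = 1:1): theoretical n(CaCO3) = 5.6035 mol, so theoretical mass = 5.6035 × 100.09 = 560.86 g.
At 80.87% yield, actual mass of CaCO3 = 560.86 × 0.8087 = 453.57 g.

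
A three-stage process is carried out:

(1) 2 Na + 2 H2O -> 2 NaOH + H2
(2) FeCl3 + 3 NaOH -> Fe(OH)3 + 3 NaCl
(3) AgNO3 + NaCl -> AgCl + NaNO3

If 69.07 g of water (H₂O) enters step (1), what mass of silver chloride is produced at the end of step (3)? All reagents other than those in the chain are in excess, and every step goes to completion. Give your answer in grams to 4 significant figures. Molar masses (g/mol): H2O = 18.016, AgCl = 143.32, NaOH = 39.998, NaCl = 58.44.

n(H2O) = 69.07 / 18.016 = 3.8338 mol.
Reaction (1): H2O→NaOH ratio 2:2 ⇒ n(NaOH) = 3.8338 mol.
Reaction (2): NaOH→NaCl ratio 3:3 ⇒ n(NaCl) = 3.8338 mol.
Reaction (3): NaCl→AgCl ratio 1:1 ⇒ n(AgCl) = 3.8338 mol.
Mass of AgCl = 3.8338 × 143.32 = 549.46 g.

549.5 g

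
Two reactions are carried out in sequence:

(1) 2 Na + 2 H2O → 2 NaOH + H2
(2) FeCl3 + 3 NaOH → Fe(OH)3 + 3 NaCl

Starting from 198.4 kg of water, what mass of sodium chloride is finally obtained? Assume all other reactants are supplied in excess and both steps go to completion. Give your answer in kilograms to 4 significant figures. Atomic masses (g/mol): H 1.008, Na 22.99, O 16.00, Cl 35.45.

M(H2O) = 2(1.008) + 16.00 = 18.016 g/mol.
M(NaCl) = 22.99 + 35.45 = 58.44 g/mol.
198.4 kg = 198400 g.
n(H2O) = 198400 / 18.016 = 11012 mol.
Step 1 gives a 2:2 ratio of H2O to NaOH, so n(NaOH) = 11012 mol.
In step 2 the NaOH:NaCl ratio is 3:3, so n(NaCl) = 11012 mol.
Mass of NaCl = 11012 × 58.44 = 643570 g = 643.6 kg.

643.6 kg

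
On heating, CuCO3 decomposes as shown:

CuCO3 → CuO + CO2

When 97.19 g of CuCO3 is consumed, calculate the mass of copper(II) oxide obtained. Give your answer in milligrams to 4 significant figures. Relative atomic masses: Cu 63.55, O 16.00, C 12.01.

62570 mg

M(CuCO3) = 63.55 + 12.01 + 3(16.00) = 123.56 g/mol.
M(CuO) = 63.55 + 16.00 = 79.55 g/mol.
n(CuCO3) = 97.190 g / 123.56 g/mol = 0.78658 mol.
From the equation the CuCO3:CuO mole ratio is 1:1, so n(CuO) = 0.78658 × 1/1 = 0.78658 mol.
Mass of CuO = 0.78658 mol × 79.55 g/mol = 62.573 g.
Converting to mg: 62.573 g = 62570 mg.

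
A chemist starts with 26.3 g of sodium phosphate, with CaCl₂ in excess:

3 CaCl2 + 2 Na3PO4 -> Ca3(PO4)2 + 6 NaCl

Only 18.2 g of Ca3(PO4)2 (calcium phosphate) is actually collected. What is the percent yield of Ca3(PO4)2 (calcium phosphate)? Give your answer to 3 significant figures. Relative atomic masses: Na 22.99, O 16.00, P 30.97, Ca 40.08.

M(Na3PO4) = 3(22.99) + 30.97 + 4(16.00) = 163.94 g/mol.
M(Ca3(PO4)2) = 3(40.08) + 2(30.97) + 8(16.00) = 310.18 g/mol.
n(Na3PO4) = 26.30 g / 163.94 g/mol = 0.1604 mol.
From the equation the Na3PO4:Ca3(PO4)2 mole ratio is 2:1, so n(Ca3(PO4)2) = 0.1604 × 1/2 = 0.08021 mol.
Mass of Ca3(PO4)2 = 0.08021 mol × 310.18 g/mol = 24.88 g.
This is the theoretical yield. Percent yield = 18.2 g / 24.88 g × 100% = 73.15%.

73.2 %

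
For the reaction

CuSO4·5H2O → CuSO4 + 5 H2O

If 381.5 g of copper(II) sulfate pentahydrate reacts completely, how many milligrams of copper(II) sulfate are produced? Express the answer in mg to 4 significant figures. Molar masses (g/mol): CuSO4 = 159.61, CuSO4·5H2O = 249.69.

n(CuSO4·5H2O) = 381.50 g / 249.69 g/mol = 1.5279 mol.
From the equation the CuSO4·5H2O:CuSO4 mole ratio is 1:1, so n(CuSO4) = 1.5279 × 1/1 = 1.5279 mol.
Mass of CuSO4 = 1.5279 mol × 159.61 g/mol = 243.87 g.
Converting to mg: 243.87 g = 243900 mg.

243900 mg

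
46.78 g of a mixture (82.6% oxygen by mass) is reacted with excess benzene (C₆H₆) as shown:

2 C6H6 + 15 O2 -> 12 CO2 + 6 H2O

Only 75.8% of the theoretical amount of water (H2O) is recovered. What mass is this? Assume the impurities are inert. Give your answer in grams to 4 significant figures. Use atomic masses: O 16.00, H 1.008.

6.596 g

Pure O2 available = 46.78 g × 0.826 = 38.640 g.
M(O2) = 2(16.00) = 32.00 g/mol.
M(H2O) = 2(1.008) + 16.00 = 18.016 g/mol.
n(O2) = 38.640 g / 32.00 g/mol = 1.2075 mol.
From the equation the O2:H2O mole ratio is 15:6, so n(H2O) = 1.2075 × 6/15 = 0.48300 mol.
Mass of H2O = 0.48300 mol × 18.016 g/mol = 8.7018 g.
Actual mass collected = 8.7018 g × 0.758 = 6.5960 g.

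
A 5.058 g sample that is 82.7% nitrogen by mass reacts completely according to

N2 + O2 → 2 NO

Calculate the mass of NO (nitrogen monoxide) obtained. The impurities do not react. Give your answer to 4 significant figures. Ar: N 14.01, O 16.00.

8.960 g

Mass of pure N2 = 5.058 g × 0.827 = 4.1830 g.
M(N2) = 2(14.01) = 28.02 g/mol.
M(NO) = 14.01 + 16.00 = 30.01 g/mol.
n(N2) = 4.1830 g / 28.02 g/mol = 0.14929 mol.
From the equation the N2:NO mole ratio is 1:2, so n(NO) = 0.14929 × 2/1 = 0.29857 mol.
Mass of NO = 0.29857 mol × 30.01 g/mol = 8.9601 g.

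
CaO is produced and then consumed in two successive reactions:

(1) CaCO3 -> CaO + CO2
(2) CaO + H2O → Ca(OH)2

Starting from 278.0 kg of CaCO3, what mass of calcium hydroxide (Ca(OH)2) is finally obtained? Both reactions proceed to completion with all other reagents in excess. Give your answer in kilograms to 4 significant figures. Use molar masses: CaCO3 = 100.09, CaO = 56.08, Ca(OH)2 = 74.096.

278.0 kg = 278000 g.
n(CaCO3) = 278000 / 100.09 = 2777.5 mol.
Step 1 gives a 1:1 ratio of CaCO3 to CaO, so n(CaO) = 2777.5 mol.
In step 2 the CaO:Ca(OH)2 ratio is 1:1, so n(Ca(OH)2) = 2777.5 mol.
Mass of Ca(OH)2 = 2777.5 × 74.096 = 205800 g = 205.8 kg.

205.8 kg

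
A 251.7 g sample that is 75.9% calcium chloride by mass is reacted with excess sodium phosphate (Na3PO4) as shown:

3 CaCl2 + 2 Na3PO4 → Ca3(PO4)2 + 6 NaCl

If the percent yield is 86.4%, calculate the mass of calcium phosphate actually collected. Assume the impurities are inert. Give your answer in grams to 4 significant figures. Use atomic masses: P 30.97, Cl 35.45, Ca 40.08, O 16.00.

153.8 g

Pure CaCl2 available = 251.7 g × 0.759 = 191.04 g.
M(CaCl2) = 40.08 + 2(35.45) = 110.98 g/mol.
M(Ca3(PO4)2) = 3(40.08) + 2(30.97) + 8(16.00) = 310.18 g/mol.
n(CaCl2) = 191.04 g / 110.98 g/mol = 1.7214 mol.
From the equation the CaCl2:Ca3(PO4)2 mole ratio is 3:1, so n(Ca3(PO4)2) = 1.7214 × 1/3 = 0.57380 mol.
Mass of Ca3(PO4)2 = 0.57380 mol × 310.18 g/mol = 177.98 g.
Actual mass collected = 177.98 g × 0.864 = 153.78 g.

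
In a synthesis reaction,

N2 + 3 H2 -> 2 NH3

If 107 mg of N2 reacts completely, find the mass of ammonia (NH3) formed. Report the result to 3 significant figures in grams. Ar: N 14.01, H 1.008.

M(N2) = 2(14.01) = 28.02 g/mol.
M(NH3) = 14.01 + 3(1.008) = 17.034 g/mol.
Convert: 107 mg = 0.1070 g.
n(N2) = 0.1070 g / 28.02 g/mol = 0.003819 mol.
From the equation the N2:NH3 mole ratio is 1:2, so n(NH3) = 0.003819 × 2/1 = 0.007637 mol.
Mass of NH3 = 0.007637 mol × 17.034 g/mol = 0.1301 g.

0.130 g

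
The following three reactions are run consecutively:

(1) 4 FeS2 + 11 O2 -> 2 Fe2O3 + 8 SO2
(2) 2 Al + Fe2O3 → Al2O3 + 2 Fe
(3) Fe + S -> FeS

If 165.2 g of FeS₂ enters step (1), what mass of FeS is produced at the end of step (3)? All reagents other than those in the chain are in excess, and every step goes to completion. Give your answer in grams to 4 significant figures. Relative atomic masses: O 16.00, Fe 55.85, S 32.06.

M(FeS2) = 55.85 + 2(32.06) = 119.97 g/mol.
M(FeS) = 55.85 + 32.06 = 87.91 g/mol.
n(FeS2) = 165.2 / 119.97 = 1.3770 mol.
Reaction (1): FeS2→Fe2O3 ratio 4:2 ⇒ n(Fe2O3) = 0.68851 mol.
Reaction (2): Fe2O3→Fe ratio 1:2 ⇒ n(Fe) = 1.3770 mol.
Reaction (3): Fe→FeS ratio 1:1 ⇒ n(FeS) = 1.3770 mol.
Mass of FeS = 1.3770 × 87.91 = 121.05 g.

121.1 g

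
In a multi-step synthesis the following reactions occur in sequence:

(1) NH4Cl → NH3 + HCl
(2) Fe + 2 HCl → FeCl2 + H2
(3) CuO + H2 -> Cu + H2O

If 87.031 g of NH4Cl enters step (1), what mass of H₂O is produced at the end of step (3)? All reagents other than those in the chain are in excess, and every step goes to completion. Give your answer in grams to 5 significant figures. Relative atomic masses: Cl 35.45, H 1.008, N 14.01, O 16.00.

M(NH4Cl) = 14.01 + 4(1.008) + 35.45 = 53.492 g/mol.
M(H2O) = 2(1.008) + 16.00 = 18.016 g/mol.
n(NH4Cl) = 87.031 / 53.492 = 1.62699 mol.
Reaction (1): NH4Cl→HCl ratio 1:1 ⇒ n(HCl) = 1.62699 mol.
Reaction (2): HCl→H2 ratio 2:1 ⇒ n(H2) = 0.813495 mol.
Reaction (3): H2→H2O ratio 1:1 ⇒ n(H2O) = 0.813495 mol.
Mass of H2O = 0.813495 × 18.016 = 14.6559 g.

14.656 g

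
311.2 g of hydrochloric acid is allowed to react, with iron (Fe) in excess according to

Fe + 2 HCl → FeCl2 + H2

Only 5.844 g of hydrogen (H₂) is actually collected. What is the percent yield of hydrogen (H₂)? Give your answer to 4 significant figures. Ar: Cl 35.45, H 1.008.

M(HCl) = 1.008 + 35.45 = 36.458 g/mol.
M(H2) = 2(1.008) = 2.016 g/mol.
n(HCl) = 311.20 g / 36.458 g/mol = 8.5358 mol.
From the equation the HCl:H2 mole ratio is 2:1, so n(H2) = 8.5358 × 1/2 = 4.2679 mol.
Mass of H2 = 4.2679 mol × 2.016 g/mol = 8.6041 g.
This is the theoretical yield. Percent yield = 5.844 g / 8.6041 g × 100% = 67.921%.

67.92 %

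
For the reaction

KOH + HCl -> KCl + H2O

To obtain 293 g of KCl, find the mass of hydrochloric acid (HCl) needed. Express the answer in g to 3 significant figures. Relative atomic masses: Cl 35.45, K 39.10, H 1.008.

M(KCl) = 39.10 + 35.45 = 74.55 g/mol.
M(HCl) = 1.008 + 35.45 = 36.458 g/mol.
n(KCl) = 293.0 g / 74.55 g/mol = 3.930 mol.
From the equation the KCl:HCl mole ratio is 1:1, so n(HCl) = 3.930 × 1/1 = 3.930 mol.
Mass of HCl = 3.930 mol × 36.458 g/mol = 143.3 g.

143 g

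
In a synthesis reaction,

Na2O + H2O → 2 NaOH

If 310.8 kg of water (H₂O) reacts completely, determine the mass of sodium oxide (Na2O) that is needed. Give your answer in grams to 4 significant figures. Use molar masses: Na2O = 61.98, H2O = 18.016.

Convert: 310.8 kg = 310800 g.
n(H2O) = 310800 g / 18.016 g/mol = 17251 mol.
From the equation the H2O:Na2O mole ratio is 1:1, so n(Na2O) = 17251 × 1/1 = 17251 mol.
Mass of Na2O = 17251 mol × 61.98 g/mol = 1.0692 × 10^6 g.

1069000 g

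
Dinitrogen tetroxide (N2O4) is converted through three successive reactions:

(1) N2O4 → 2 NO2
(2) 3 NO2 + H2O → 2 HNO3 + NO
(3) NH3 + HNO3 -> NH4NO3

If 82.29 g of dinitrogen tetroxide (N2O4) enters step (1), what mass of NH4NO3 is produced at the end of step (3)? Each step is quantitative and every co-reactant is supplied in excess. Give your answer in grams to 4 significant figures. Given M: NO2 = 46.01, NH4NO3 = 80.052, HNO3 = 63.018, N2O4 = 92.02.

95.45 g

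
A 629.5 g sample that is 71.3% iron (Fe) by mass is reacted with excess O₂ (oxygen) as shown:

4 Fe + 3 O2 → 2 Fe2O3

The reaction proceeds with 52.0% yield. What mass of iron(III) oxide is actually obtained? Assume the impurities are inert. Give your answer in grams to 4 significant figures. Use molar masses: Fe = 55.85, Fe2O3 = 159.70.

Pure Fe available = 629.5 g × 0.713 = 448.83 g.
n(Fe) = 448.83 g / 55.85 g/mol = 8.0364 mol.
From the equation the Fe:Fe2O3 mole ratio is 4:2, so n(Fe2O3) = 8.0364 × 2/4 = 4.0182 mol.
Mass of Fe2O3 = 4.0182 mol × 159.70 g/mol = 641.71 g.
Actual mass collected = 641.71 g × 0.520 = 333.69 g.

333.7 g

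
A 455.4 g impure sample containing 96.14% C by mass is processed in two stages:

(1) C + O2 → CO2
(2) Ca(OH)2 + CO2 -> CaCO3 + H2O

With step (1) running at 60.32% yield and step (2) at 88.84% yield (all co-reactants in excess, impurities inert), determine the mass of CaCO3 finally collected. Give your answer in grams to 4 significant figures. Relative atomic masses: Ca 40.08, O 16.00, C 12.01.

Pure C = 455.4 × 0.9614 = 437.82 g.
M(C) = 12.01 g/mol.
M(CaCO3) = 40.08 + 12.01 + 3(16.00) = 100.09 g/mol.
n(C) = 437.82 / 12.01 = 36.455 mol.
Step 1 (C:CO2 = 1:1): theoretical n(CO2) = 36.455 mol; at 60.32% yield, n(CO2) = 21.990 mol.
Step 2 (CO2:CaCO3 = 1:1): theoretical n(CaCO3) = 21.990 mol, so theoretical mass = 21.990 × 100.09 = 2200.9 g.
At 88.84% yield, actual mass of CaCO3 = 2200.9 × 0.8884 = 1955.3 g.

1955 g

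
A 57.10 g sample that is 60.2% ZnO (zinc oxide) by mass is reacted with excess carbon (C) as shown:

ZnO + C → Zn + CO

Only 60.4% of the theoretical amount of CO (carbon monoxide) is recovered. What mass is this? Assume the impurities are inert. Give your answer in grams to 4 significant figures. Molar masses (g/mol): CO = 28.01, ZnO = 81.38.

7.146 g

Pure ZnO available = 57.10 g × 0.602 = 34.374 g.
n(ZnO) = 34.374 g / 81.38 g/mol = 0.42239 mol.
From the equation the ZnO:CO mole ratio is 1:1, so n(CO) = 0.42239 × 1/1 = 0.42239 mol.
Mass of CO = 0.42239 mol × 28.01 g/mol = 11.831 g.
Actual mass collected = 11.831 g × 0.604 = 7.1460 g.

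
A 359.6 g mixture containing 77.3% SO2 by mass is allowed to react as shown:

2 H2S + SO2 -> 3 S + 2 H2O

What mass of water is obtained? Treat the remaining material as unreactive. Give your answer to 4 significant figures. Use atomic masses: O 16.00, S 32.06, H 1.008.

156.4 g

Mass of pure SO2 = 359.6 g × 0.773 = 277.97 g.
M(SO2) = 32.06 + 2(16.00) = 64.06 g/mol.
M(H2O) = 2(1.008) + 16.00 = 18.016 g/mol.
n(SO2) = 277.97 g / 64.06 g/mol = 4.3392 mol.
From the equation the SO2:H2O mole ratio is 1:2, so n(H2O) = 4.3392 × 2/1 = 8.6785 mol.
Mass of H2O = 8.6785 mol × 18.016 g/mol = 156.35 g.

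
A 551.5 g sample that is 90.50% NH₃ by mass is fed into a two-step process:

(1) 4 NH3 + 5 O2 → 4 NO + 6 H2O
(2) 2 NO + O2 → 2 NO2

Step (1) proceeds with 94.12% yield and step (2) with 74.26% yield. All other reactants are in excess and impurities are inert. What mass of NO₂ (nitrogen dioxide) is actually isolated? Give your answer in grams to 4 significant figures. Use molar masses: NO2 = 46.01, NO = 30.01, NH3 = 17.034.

942.3 g

Pure NH3 = 551.5 × 0.9050 = 499.11 g.
n(NH3) = 499.11 / 17.034 = 29.301 mol.
Step 1 (NH3:NO = 4:4): theoretical n(NO) = 29.301 mol; at 94.12% yield, n(NO) = 27.578 mol.
Step 2 (NO:NO2 = 2:2): theoretical n(NO2) = 27.578 mol, so theoretical mass = 27.578 × 46.01 = 1268.9 g.
At 74.26% yield, actual mass of NO2 = 1268.9 × 0.7426 = 942.25 g.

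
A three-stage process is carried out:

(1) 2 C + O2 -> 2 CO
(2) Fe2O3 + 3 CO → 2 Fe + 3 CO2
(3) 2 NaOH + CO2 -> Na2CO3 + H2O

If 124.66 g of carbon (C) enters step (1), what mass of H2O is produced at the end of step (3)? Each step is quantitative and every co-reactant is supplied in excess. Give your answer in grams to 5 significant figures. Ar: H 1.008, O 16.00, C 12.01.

M(C) = 12.01 g/mol.
M(H2O) = 2(1.008) + 16.00 = 18.016 g/mol.
n(C) = 124.66 / 12.01 = 10.3797 mol.
Reaction (1): C→CO ratio 2:2 ⇒ n(CO) = 10.3797 mol.
Reaction (2): CO→CO2 ratio 3:3 ⇒ n(CO2) = 10.3797 mol.
Reaction (3): CO2→H2O ratio 1:1 ⇒ n(H2O) = 10.3797 mol.
Mass of H2O = 10.3797 × 18.016 = 187.000 g.

187.00 g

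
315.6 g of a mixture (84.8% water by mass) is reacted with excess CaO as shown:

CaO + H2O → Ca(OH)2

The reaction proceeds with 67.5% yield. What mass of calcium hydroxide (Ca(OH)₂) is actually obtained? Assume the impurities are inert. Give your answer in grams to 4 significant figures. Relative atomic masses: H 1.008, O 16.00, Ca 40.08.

Pure H2O available = 315.6 g × 0.848 = 267.63 g.
M(H2O) = 2(1.008) + 16.00 = 18.016 g/mol.
M(Ca(OH)2) = 40.08 + 2(16.00) + 2(1.008) = 74.096 g/mol.
n(H2O) = 267.63 g / 18.016 g/mol = 14.855 mol.
From the equation the H2O:Ca(OH)2 mole ratio is 1:1, so n(Ca(OH)2) = 14.855 × 1/1 = 14.855 mol.
Mass of Ca(OH)2 = 14.855 mol × 74.096 g/mol = 1100.7 g.
Actual mass collected = 1100.7 g × 0.675 = 742.97 g.

743.0 g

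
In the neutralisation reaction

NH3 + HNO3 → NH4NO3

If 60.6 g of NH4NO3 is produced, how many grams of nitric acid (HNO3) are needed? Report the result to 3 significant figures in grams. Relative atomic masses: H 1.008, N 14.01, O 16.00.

47.7 g

M(NH4NO3) = 2(14.01) + 4(1.008) + 3(16.00) = 80.052 g/mol.
M(HNO3) = 1.008 + 14.01 + 3(16.00) = 63.018 g/mol.
n(NH4NO3) = 60.60 g / 80.052 g/mol = 0.7570 mol.
From the equation the NH4NO3:HNO3 mole ratio is 1:1, so n(HNO3) = 0.7570 × 1/1 = 0.7570 mol.
Mass of HNO3 = 0.7570 mol × 63.018 g/mol = 47.71 g.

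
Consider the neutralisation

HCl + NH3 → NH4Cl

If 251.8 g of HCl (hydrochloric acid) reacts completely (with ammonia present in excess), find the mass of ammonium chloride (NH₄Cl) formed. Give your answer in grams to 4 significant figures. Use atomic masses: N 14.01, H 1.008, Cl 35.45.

369.4 g

M(HCl) = 1.008 + 35.45 = 36.458 g/mol.
M(NH4Cl) = 14.01 + 4(1.008) + 35.45 = 53.492 g/mol.
n(HCl) = 251.80 g / 36.458 g/mol = 6.9066 mol.
From the equation the HCl:NH4Cl mole ratio is 1:1, so n(NH4Cl) = 6.9066 × 1/1 = 6.9066 mol.
Mass of NH4Cl = 6.9066 mol × 53.492 g/mol = 369.45 g.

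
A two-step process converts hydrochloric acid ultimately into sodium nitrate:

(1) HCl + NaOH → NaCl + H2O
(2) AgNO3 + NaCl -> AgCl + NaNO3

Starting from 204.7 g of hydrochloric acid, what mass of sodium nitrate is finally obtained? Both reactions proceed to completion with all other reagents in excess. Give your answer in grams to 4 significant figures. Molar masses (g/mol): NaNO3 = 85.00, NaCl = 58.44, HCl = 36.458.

n(HCl) = 204.70 / 36.458 = 5.6147 mol.
Step 1 gives a 1:1 ratio of HCl to NaCl, so n(NaCl) = 5.6147 mol.
In step 2 the NaCl:NaNO3 ratio is 1:1, so n(NaNO3) = 5.6147 mol.
Mass of NaNO3 = 5.6147 × 85.00 = 477.25 g.

477.2 g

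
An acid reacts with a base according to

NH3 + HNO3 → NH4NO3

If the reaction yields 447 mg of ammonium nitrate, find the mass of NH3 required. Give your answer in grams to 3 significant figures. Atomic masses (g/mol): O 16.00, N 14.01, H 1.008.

0.0951 g

M(NH4NO3) = 2(14.01) + 4(1.008) + 3(16.00) = 80.052 g/mol.
M(NH3) = 14.01 + 3(1.008) = 17.034 g/mol.
Convert: 447 mg = 0.4470 g.
n(NH4NO3) = 0.4470 g / 80.052 g/mol = 0.005584 mol.
From the equation the NH4NO3:NH3 mole ratio is 1:1, so n(NH3) = 0.005584 × 1/1 = 0.005584 mol.
Mass of NH3 = 0.005584 mol × 17.034 g/mol = 0.09512 g.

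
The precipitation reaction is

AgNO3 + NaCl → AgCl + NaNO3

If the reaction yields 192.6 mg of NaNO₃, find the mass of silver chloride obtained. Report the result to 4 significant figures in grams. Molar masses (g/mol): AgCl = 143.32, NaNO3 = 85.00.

0.3247 g

Convert: 192.6 mg = 0.19260 g.
n(NaNO3) = 0.19260 g / 85.00 g/mol = 0.0022659 mol.
From the equation the NaNO3:AgCl mole ratio is 1:1, so n(AgCl) = 0.0022659 × 1/1 = 0.0022659 mol.
Mass of AgCl = 0.0022659 mol × 143.32 g/mol = 0.32475 g.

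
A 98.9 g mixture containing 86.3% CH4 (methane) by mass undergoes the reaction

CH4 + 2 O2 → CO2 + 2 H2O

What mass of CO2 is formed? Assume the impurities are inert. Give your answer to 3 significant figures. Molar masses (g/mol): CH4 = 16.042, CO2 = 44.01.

Mass of pure CH4 = 98.9 g × 0.863 = 85.35 g.
n(CH4) = 85.35 g / 16.042 g/mol = 5.320 mol.
From the equation the CH4:CO2 mole ratio is 1:1, so n(CO2) = 5.320 × 1/1 = 5.320 mol.
Mass of CO2 = 5.320 mol × 44.01 g/mol = 234.2 g.

234 g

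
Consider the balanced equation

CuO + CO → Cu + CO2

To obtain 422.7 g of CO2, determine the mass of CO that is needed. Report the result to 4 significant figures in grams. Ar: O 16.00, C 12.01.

269.0 g

M(CO2) = 12.01 + 2(16.00) = 44.01 g/mol.
M(CO) = 12.01 + 16.00 = 28.01 g/mol.
n(CO2) = 422.70 g / 44.01 g/mol = 9.6046 mol.
From the equation the CO2:CO mole ratio is 1:1, so n(CO) = 9.6046 × 1/1 = 9.6046 mol.
Mass of CO = 9.6046 mol × 28.01 g/mol = 269.03 g.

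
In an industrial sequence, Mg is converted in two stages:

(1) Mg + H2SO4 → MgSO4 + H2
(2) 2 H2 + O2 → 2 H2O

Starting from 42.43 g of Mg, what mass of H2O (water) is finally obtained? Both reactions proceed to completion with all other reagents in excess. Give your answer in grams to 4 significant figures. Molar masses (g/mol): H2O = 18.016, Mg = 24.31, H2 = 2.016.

n(Mg) = 42.430 / 24.31 = 1.7454 mol.
Step 1 gives a 1:1 ratio of Mg to H2, so n(H2) = 1.7454 mol.
In step 2 the H2:H2O ratio is 2:2, so n(H2O) = 1.7454 mol.
Mass of H2O = 1.7454 × 18.016 = 31.445 g.

31.44 g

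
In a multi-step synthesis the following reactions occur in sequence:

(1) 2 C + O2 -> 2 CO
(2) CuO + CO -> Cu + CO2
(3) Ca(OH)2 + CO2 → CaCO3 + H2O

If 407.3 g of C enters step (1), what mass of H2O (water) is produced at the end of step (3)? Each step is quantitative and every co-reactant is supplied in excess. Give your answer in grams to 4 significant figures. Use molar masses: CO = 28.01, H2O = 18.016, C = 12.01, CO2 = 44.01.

611.0 g

n(C) = 407.3 / 12.01 = 33.913 mol.
Reaction (1): C→CO ratio 2:2 ⇒ n(CO) = 33.913 mol.
Reaction (2): CO→CO2 ratio 1:1 ⇒ n(CO2) = 33.913 mol.
Reaction (3): CO2→H2O ratio 1:1 ⇒ n(H2O) = 33.913 mol.
Mass of H2O = 33.913 × 18.016 = 610.98 g.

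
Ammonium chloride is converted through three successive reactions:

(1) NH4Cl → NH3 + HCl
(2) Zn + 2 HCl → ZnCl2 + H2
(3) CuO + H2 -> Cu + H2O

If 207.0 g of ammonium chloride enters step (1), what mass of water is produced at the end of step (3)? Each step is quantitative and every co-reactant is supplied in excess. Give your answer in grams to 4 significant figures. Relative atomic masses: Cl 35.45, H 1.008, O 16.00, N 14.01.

34.86 g

M(NH4Cl) = 14.01 + 4(1.008) + 35.45 = 53.492 g/mol.
M(H2O) = 2(1.008) + 16.00 = 18.016 g/mol.
n(NH4Cl) = 207.0 / 53.492 = 3.8697 mol.
Reaction (1): NH4Cl→HCl ratio 1:1 ⇒ n(HCl) = 3.8697 mol.
Reaction (2): HCl→H2 ratio 2:1 ⇒ n(H2) = 1.9349 mol.
Reaction (3): H2→H2O ratio 1:1 ⇒ n(H2O) = 1.9349 mol.
Mass of H2O = 1.9349 × 18.016 = 34.859 g.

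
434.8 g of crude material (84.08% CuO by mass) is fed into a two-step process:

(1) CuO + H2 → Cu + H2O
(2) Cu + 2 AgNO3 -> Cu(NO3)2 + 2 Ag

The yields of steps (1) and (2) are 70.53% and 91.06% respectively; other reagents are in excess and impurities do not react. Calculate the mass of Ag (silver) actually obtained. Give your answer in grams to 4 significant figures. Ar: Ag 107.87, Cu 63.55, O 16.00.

Pure CuO = 434.8 × 0.8408 = 365.58 g.
M(CuO) = 63.55 + 16.00 = 79.55 g/mol.
M(Ag) = 107.87 g/mol.
n(CuO) = 365.58 / 79.55 = 4.5956 mol.
Step 1 (CuO:Cu = 1:1): theoretical n(Cu) = 4.5956 mol; at 70.53% yield, n(Cu) = 3.2413 mol.
Step 2 (Cu:Ag = 1:2): theoretical n(Ag) = 6.4826 mol, so theoretical mass = 6.4826 × 107.87 = 699.27 g.
At 91.06% yield, actual mass of Ag = 699.27 × 0.9106 = 636.76 g.

636.8 g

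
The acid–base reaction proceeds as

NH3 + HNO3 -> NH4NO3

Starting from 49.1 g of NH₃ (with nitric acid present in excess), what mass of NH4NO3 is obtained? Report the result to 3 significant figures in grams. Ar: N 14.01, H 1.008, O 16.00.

231 g

M(NH3) = 14.01 + 3(1.008) = 17.034 g/mol.
M(NH4NO3) = 2(14.01) + 4(1.008) + 3(16.00) = 80.052 g/mol.
n(NH3) = 49.10 g / 17.034 g/mol = 2.882 mol.
From the equation the NH3:NH4NO3 mole ratio is 1:1, so n(NH4NO3) = 2.882 × 1/1 = 2.882 mol.
Mass of NH4NO3 = 2.882 mol × 80.052 g/mol = 230.7 g.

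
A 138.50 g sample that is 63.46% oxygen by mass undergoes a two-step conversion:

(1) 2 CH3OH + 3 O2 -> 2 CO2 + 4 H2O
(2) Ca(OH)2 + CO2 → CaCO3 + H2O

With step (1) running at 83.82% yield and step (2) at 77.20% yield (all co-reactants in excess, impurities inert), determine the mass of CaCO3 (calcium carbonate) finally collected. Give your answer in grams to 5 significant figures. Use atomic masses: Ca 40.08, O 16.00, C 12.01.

118.59 g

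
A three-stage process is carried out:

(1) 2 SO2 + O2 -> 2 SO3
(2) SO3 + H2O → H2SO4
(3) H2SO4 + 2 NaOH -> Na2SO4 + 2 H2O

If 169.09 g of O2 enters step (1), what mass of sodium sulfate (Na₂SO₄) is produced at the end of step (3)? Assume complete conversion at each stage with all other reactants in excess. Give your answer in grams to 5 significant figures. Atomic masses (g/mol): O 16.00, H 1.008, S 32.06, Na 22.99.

1501.1 g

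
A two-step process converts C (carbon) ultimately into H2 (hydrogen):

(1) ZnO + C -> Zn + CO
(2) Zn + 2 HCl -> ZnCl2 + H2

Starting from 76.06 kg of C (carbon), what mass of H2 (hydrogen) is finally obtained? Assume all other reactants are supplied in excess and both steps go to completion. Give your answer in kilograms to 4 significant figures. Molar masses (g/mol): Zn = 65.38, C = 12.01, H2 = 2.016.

76.06 kg = 76060 g.
n(C) = 76060 / 12.01 = 6333.1 mol.
Step 1 gives a 1:1 ratio of C to Zn, so n(Zn) = 6333.1 mol.
In step 2 the Zn:H2 ratio is 1:1, so n(H2) = 6333.1 mol.
Mass of H2 = 6333.1 × 2.016 = 12767 g = 12.77 kg.

12.77 kg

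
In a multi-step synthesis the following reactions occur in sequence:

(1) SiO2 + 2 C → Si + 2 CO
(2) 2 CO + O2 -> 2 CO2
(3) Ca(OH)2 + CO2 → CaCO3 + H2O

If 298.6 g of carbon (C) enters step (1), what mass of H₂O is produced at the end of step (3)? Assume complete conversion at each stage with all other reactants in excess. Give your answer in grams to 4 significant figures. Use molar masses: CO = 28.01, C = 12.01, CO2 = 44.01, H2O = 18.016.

n(C) = 298.6 / 12.01 = 24.863 mol.
Reaction (1): C→CO ratio 2:2 ⇒ n(CO) = 24.863 mol.
Reaction (2): CO→CO2 ratio 2:2 ⇒ n(CO2) = 24.863 mol.
Reaction (3): CO2→H2O ratio 1:1 ⇒ n(H2O) = 24.863 mol.
Mass of H2O = 24.863 × 18.016 = 447.92 g.

447.9 g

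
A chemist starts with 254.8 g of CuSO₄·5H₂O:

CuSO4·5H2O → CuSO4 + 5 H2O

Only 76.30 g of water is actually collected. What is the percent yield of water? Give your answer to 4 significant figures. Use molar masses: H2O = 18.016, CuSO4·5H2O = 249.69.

83.00 %

n(CuSO4·5H2O) = 254.80 g / 249.69 g/mol = 1.0205 mol.
From the equation the CuSO4·5H2O:H2O mole ratio is 1:5, so n(H2O) = 1.0205 × 5/1 = 5.1023 mol.
Mass of H2O = 5.1023 mol × 18.016 g/mol = 91.924 g.
This is the theoretical yield. Percent yield = 76.30 g / 91.924 g × 100% = 83.004%.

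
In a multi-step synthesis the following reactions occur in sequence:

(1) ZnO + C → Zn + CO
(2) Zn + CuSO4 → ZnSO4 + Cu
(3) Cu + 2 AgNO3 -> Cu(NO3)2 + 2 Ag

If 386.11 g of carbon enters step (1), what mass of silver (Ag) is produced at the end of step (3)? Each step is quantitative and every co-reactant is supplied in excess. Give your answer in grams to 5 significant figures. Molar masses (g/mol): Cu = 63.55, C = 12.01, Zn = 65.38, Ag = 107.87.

n(C) = 386.11 / 12.01 = 32.1490 mol.
Reaction (1): C→Zn ratio 1:1 ⇒ n(Zn) = 32.1490 mol.
Reaction (2): Zn→Cu ratio 1:1 ⇒ n(Cu) = 32.1490 mol.
Reaction (3): Cu→Ag ratio 1:2 ⇒ n(Ag) = 64.2981 mol.
Mass of Ag = 64.2981 × 107.87 = 6935.83 g.

6935.8 g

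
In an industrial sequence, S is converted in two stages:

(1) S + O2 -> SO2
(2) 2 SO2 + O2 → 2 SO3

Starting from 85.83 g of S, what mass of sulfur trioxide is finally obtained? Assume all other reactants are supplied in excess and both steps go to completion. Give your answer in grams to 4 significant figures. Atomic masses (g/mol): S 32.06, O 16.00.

214.3 g

M(S) = 32.06 g/mol.
M(SO3) = 32.06 + 3(16.00) = 80.06 g/mol.
n(S) = 85.830 / 32.06 = 2.6772 mol.
Step 1 gives a 1:1 ratio of S to SO2, so n(SO2) = 2.6772 mol.
In step 2 the SO2:SO3 ratio is 2:2, so n(SO3) = 2.6772 mol.
Mass of SO3 = 2.6772 × 80.06 = 214.33 g.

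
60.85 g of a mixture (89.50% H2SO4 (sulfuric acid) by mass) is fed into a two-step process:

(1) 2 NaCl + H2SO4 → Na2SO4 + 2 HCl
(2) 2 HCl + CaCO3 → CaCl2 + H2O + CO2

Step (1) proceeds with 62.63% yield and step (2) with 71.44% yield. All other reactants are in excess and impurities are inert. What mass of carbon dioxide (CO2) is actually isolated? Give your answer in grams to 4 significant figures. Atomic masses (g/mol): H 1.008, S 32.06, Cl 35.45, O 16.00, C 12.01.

10.93 g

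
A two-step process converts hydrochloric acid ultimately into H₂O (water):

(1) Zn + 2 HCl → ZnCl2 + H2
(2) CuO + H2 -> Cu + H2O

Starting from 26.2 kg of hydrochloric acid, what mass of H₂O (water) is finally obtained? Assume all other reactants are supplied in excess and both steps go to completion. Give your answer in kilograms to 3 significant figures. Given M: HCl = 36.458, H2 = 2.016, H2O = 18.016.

26.2 kg = 26200 g.
n(HCl) = 26200 / 36.458 = 718.6 mol.
Step 1 gives a 2:1 ratio of HCl to H2, so n(H2) = 359.3 mol.
In step 2 the H2:H2O ratio is 1:1, so n(H2O) = 359.3 mol.
Mass of H2O = 359.3 × 18.016 = 6473 g = 6.47 kg.

6.47 kg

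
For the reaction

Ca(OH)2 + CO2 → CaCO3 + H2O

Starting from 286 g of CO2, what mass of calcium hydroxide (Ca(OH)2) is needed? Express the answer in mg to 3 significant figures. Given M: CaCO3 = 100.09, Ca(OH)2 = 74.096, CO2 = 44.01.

482000 mg

n(CO2) = 286.0 g / 44.01 g/mol = 6.499 mol.
From the equation the CO2:Ca(OH)2 mole ratio is 1:1, so n(Ca(OH)2) = 6.499 × 1/1 = 6.499 mol.
Mass of Ca(OH)2 = 6.499 mol × 74.096 g/mol = 481.5 g.
Converting to mg: 481.5 g = 482000 mg.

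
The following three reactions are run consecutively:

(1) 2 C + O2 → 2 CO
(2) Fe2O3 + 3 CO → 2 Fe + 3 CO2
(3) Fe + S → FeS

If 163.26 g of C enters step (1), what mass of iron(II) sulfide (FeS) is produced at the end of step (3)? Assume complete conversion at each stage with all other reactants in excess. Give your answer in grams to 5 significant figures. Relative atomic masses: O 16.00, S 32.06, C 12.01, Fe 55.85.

796.68 g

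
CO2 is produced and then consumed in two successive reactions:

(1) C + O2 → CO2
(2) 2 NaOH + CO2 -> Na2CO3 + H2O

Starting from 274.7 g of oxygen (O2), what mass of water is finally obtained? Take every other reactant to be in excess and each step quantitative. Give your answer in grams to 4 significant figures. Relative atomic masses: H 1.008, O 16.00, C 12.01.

M(O2) = 2(16.00) = 32.00 g/mol.
M(H2O) = 2(1.008) + 16.00 = 18.016 g/mol.
n(O2) = 274.70 / 32.00 = 8.5844 mol.
Step 1 gives a 1:1 ratio of O2 to CO2, so n(CO2) = 8.5844 mol.
In step 2 the CO2:H2O ratio is 1:1, so n(H2O) = 8.5844 mol.
Mass of H2O = 8.5844 × 18.016 = 154.66 g.

154.7 g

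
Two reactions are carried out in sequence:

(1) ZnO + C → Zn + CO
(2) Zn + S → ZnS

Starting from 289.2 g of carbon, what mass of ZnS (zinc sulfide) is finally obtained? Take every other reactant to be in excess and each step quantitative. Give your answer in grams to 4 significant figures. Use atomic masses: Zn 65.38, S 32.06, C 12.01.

2346 g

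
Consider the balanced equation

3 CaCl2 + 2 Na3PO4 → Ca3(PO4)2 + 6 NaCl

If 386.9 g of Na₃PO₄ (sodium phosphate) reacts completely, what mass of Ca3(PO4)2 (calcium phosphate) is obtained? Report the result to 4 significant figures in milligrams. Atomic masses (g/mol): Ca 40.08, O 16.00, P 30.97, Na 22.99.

366000 mg

M(Na3PO4) = 3(22.99) + 30.97 + 4(16.00) = 163.94 g/mol.
M(Ca3(PO4)2) = 3(40.08) + 2(30.97) + 8(16.00) = 310.18 g/mol.
n(Na3PO4) = 386.90 g / 163.94 g/mol = 2.3600 mol.
From the equation the Na3PO4:Ca3(PO4)2 mole ratio is 2:1, so n(Ca3(PO4)2) = 2.3600 × 1/2 = 1.1800 mol.
Mass of Ca3(PO4)2 = 1.1800 mol × 310.18 g/mol = 366.01 g.
Converting to mg: 366.01 g = 366000 mg.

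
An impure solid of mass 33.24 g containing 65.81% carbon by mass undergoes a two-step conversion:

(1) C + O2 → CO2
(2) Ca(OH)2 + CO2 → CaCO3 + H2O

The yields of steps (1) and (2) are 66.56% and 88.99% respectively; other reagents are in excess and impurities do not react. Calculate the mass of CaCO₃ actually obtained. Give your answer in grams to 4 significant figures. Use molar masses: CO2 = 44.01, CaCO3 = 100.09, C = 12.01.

108.0 g

Pure C = 33.24 × 0.6581 = 21.875 g.
n(C) = 21.875 / 12.01 = 1.8214 mol.
Step 1 (C:CO2 = 1:1): theoretical n(CO2) = 1.8214 mol; at 66.56% yield, n(CO2) = 1.2123 mol.
Step 2 (CO2:CaCO3 = 1:1): theoretical n(CaCO3) = 1.2123 mol, so theoretical mass = 1.2123 × 100.09 = 121.34 g.
At 88.99% yield, actual mass of CaCO3 = 121.34 × 0.8899 = 107.98 g.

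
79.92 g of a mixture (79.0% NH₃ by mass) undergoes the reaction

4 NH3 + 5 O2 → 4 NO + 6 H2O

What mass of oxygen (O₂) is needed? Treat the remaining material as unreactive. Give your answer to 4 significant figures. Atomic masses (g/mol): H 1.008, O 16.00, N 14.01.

Mass of pure NH3 = 79.92 g × 0.790 = 63.137 g.
M(NH3) = 14.01 + 3(1.008) = 17.034 g/mol.
M(O2) = 2(16.00) = 32.00 g/mol.
n(NH3) = 63.137 g / 17.034 g/mol = 3.7065 mol.
From the equation the NH3:O2 mole ratio is 4:5, so n(O2) = 3.7065 × 5/4 = 4.6331 mol.
Mass of O2 = 4.6331 mol × 32.00 g/mol = 148.26 g.

148.3 g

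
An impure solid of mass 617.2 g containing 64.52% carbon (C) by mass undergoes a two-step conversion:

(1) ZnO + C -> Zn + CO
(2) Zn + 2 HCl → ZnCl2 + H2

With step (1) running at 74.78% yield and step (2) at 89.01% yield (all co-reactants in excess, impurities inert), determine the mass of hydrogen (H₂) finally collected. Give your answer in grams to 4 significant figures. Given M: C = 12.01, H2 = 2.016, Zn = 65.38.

Pure C = 617.2 × 0.6452 = 398.22 g.
n(C) = 398.22 / 12.01 = 33.157 mol.
Step 1 (C:Zn = 1:1): theoretical n(Zn) = 33.157 mol; at 74.78% yield, n(Zn) = 24.795 mol.
Step 2 (Zn:H2 = 1:1): theoretical n(H2) = 24.795 mol, so theoretical mass = 24.795 × 2.016 = 49.987 g.
At 89.01% yield, actual mass of H2 = 49.987 × 0.8901 = 44.493 g.

44.49 g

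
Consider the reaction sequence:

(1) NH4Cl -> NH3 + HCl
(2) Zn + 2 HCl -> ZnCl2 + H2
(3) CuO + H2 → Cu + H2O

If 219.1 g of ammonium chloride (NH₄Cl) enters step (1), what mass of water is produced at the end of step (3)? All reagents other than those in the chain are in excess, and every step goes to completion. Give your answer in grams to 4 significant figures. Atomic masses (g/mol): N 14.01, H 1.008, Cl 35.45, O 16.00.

36.90 g

M(NH4Cl) = 14.01 + 4(1.008) + 35.45 = 53.492 g/mol.
M(H2O) = 2(1.008) + 16.00 = 18.016 g/mol.
n(NH4Cl) = 219.1 / 53.492 = 4.0959 mol.
Reaction (1): NH4Cl→HCl ratio 1:1 ⇒ n(HCl) = 4.0959 mol.
Reaction (2): HCl→H2 ratio 2:1 ⇒ n(H2) = 2.0480 mol.
Reaction (3): H2→H2O ratio 1:1 ⇒ n(H2O) = 2.0480 mol.
Mass of H2O = 2.0480 × 18.016 = 36.896 g.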